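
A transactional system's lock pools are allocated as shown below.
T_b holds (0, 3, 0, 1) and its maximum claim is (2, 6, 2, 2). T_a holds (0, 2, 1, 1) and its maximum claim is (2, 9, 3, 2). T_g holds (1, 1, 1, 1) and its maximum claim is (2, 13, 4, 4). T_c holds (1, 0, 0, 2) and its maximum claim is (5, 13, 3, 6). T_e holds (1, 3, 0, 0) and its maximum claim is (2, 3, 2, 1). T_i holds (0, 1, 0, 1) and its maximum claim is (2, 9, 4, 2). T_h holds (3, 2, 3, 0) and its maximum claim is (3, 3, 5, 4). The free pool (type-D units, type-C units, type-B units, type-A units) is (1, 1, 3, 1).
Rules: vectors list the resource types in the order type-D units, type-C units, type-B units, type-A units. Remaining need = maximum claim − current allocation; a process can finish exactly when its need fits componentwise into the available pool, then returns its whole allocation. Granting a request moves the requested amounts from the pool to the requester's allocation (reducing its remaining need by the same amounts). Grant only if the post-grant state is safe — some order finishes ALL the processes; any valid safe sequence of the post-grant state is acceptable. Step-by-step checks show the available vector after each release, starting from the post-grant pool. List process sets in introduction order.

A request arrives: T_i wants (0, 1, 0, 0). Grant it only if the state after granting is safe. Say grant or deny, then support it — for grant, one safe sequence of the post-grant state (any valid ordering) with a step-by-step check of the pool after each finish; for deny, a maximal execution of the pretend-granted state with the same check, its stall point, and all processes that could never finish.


DENY — the pretend-granted state is unsafe.
Key observation: after T_e, T_b the pool peaks at (2, 6, 3, 2), and each blocked process is short somewhere: T_a on type-C units; T_g on type-C units, type-A units; T_c on type-D units, type-C units, type-A units; T_i on type-C units, type-B units; T_h on type-A units.
On the post-grant state, T_e, T_b is a maximal run — nothing extends it. Check, step by step:
  pool = (1, 0, 3, 1)
  run T_e (needs (1, 0, 2, 1), free (1, 0, 3, 1)); after release of (1, 3, 0, 0) the pool is (2, 3, 3, 1)
  run T_b (needs (2, 3, 2, 1), free (2, 3, 3, 1)); after release of (0, 3, 0, 1) the pool is (2, 6, 3, 2)
  blocked: T_a wants (2, 7, 2, 1), pool (2, 6, 3, 2) — not enough type-C units
  blocked: T_g wants (1, 12, 3, 3), pool (2, 6, 3, 2) — not enough type-C units and type-A units
  blocked: T_c wants (4, 13, 3, 4), pool (2, 6, 3, 2) — not enough type-D units, type-C units and type-A units
  blocked: T_i wants (2, 7, 4, 1), pool (2, 6, 3, 2) — not enough type-C units and type-B units
  blocked: T_h wants (0, 1, 2, 4), pool (2, 6, 3, 2) — not enough type-A units
Processes that could never finish after the grant: T_a, T_g, T_c, T_i and T_h.


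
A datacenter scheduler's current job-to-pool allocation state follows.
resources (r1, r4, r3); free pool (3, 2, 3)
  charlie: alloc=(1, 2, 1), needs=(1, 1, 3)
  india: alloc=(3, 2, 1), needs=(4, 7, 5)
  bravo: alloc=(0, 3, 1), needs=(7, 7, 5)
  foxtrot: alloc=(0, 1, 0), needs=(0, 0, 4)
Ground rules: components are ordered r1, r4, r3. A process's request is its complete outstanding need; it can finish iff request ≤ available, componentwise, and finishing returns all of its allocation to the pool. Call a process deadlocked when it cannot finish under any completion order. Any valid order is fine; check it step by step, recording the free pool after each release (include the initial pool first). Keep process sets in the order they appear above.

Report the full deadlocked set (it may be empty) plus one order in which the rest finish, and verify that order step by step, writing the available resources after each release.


Deadlocked: india and bravo.
Key observation: charlie, foxtrot can finish, but then (4, 5, 4) is all there is, and the blocked group's r4 demands exceed it.
One completion order for the rest: charlie, foxtrot. Verifying each step:
  pool = (3, 2, 3)
  charlie needs (1, 1, 3) <= (3, 2, 3) -> finishes; pool += (1, 2, 1) = (4, 4, 4)
  foxtrot needs (0, 0, 4) <= (4, 4, 4) -> finishes; pool += (0, 1, 0) = (4, 5, 4)
The blocked processes can never fit:
  india cannot run: need (4, 7, 5) vs free (4, 5, 4) (insufficient r4 and r3)
  bravo cannot run: need (7, 7, 5) vs free (4, 5, 4) (insufficient r1, r4 and r3)


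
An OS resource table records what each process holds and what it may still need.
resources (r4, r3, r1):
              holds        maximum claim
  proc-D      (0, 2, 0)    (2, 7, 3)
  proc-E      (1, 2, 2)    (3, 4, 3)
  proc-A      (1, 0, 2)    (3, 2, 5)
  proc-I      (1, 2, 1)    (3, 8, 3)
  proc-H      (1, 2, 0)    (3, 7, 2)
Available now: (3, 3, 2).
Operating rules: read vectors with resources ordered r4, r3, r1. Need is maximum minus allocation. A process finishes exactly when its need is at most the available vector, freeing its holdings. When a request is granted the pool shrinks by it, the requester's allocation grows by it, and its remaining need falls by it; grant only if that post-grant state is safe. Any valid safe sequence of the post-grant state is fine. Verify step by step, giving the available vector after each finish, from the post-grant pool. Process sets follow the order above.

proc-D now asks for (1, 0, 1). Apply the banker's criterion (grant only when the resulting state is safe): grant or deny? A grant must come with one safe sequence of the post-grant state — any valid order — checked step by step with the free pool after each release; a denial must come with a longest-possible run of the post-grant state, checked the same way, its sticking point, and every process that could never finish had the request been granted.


GRANT: granting preserves safety; a valid post-grant sequence is proc-E, proc-D, proc-A, proc-H, proc-I.
Key observation: (2, 3, 1) free after granting still covers proc-E first, and each release covers the next.
Verifying the post-grant state step by step:
  pool = (2, 3, 1)
  proc-E: need (2, 2, 1) fits (2, 3, 1); releases (1, 2, 2), pool now (3, 5, 3)
  proc-D: need (1, 5, 2) fits (3, 5, 3); releases (1, 2, 1), pool now (4, 7, 4)
  proc-A: need (2, 2, 3) fits (4, 7, 4); releases (1, 0, 2), pool now (5, 7, 6)
  proc-H: need (2, 5, 2) fits (5, 7, 6); releases (1, 2, 0), pool now (6, 9, 6)
  proc-I: need (2, 6, 2) fits (6, 9, 6); releases (1, 2, 1), pool now (7, 11, 7)


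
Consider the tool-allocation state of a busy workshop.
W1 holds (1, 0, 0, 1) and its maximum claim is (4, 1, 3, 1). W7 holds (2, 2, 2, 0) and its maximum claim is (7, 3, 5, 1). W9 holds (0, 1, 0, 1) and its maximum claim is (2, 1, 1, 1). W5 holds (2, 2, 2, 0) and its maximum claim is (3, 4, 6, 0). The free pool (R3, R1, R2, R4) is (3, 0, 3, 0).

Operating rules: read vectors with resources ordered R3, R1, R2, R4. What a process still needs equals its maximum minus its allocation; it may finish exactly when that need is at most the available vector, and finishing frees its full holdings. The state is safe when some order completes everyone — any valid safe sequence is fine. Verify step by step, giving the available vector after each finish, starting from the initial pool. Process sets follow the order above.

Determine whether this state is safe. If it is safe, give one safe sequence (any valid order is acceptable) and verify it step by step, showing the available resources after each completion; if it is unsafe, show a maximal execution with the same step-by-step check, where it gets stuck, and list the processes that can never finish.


The state is UNSAFE.
Key observation: after W9, W1 the pool peaks at (4, 1, 3, 2), and each blocked process is short somewhere: W7 on R3; W5 on R1, R2.
A maximal execution: W9, W1 — then nothing else fits. Step-by-step check:
  pool = (3, 0, 3, 0)
  W9 needs (2, 0, 1, 0) <= (3, 0, 3, 0) -> finishes; pool += (0, 1, 0, 1) = (3, 1, 3, 1)
  W1 needs (3, 1, 3, 0) <= (3, 1, 3, 1) -> finishes; pool += (1, 0, 0, 1) = (4, 1, 3, 2)
  W7 cannot run: need (5, 1, 3, 1) vs free (4, 1, 3, 2) (insufficient R3)
  W5 cannot run: need (1, 2, 4, 0) vs free (4, 1, 3, 2) (insufficient R1 and R2)
Processes that can never finish: W7 and W5.


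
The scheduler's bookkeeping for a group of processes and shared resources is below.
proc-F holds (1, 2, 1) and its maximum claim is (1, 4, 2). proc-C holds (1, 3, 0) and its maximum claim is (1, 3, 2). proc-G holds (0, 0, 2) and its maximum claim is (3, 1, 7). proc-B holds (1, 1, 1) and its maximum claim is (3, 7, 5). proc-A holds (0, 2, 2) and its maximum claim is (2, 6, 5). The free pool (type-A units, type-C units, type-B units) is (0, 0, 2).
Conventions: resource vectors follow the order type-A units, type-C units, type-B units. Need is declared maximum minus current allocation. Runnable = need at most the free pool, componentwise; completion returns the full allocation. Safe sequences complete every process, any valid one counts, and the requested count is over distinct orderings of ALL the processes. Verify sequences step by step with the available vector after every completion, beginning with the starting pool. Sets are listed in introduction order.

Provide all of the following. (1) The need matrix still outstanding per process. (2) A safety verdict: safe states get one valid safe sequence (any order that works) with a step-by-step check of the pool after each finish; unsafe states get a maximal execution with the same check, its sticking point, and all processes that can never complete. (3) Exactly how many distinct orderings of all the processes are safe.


(1) Need matrix, components ordered type-A units, type-C units, type-B units:
  proc-F: (0, 2, 1)
  proc-C: (0, 0, 2)
  proc-G: (3, 1, 5)
  proc-B: (2, 6, 4)
  proc-A: (2, 4, 3)
(2) SAFE, for example via the order proc-C, proc-F, proc-A, proc-B, proc-G.
Key observation: proc-C is the earliest step where a requested resource binds exactly: need (0, 0, 2), pool (0, 0, 2) at its turn.
Check, step by step:
  pool = (0, 0, 2)
  proc-C: need (0, 0, 2) fits (0, 0, 2); releases (1, 3, 0), pool now (1, 3, 2)
  proc-F: need (0, 2, 1) fits (1, 3, 2); releases (1, 2, 1), pool now (2, 5, 3)
  proc-A: need (2, 4, 3) fits (2, 5, 3); releases (0, 2, 2), pool now (2, 7, 5)
  proc-B: need (2, 6, 4) fits (2, 7, 5); releases (1, 1, 1), pool now (3, 8, 6)
  proc-G: need (3, 1, 5) fits (3, 8, 6); releases (0, 0, 2), pool now (3, 8, 8)
(3) Exactly 1 of the possible complete orderings is a safe sequence.


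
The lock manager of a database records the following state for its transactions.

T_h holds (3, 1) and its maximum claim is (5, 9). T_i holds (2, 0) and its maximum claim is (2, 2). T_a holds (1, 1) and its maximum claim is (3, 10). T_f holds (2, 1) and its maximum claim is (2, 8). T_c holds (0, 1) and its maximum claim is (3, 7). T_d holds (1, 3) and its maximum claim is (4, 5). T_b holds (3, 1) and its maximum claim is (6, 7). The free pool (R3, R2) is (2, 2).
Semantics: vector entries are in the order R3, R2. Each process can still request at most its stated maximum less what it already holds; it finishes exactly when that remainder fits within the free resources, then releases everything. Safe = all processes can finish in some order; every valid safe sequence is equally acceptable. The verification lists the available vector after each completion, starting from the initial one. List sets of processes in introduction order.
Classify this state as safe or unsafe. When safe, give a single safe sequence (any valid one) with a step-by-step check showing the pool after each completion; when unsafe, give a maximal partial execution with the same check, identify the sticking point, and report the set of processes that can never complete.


The state is UNSAFE.
Key observation: R2 is the bottleneck — with T_i, T_d done the pool holds (5, 5), short of every remaining need.
A maximal execution: T_i, T_d — then nothing else fits. Verifying each step:
  pool = (2, 2)
  T_i needs (0, 2) <= (2, 2) -> finishes; pool += (2, 0) = (4, 2)
  T_d needs (3, 2) <= (4, 2) -> finishes; pool += (1, 3) = (5, 5)
  T_h still needs (2, 8) but only (5, 5) is free — short on R2
  T_a still needs (2, 9) but only (5, 5) is free — short on R2
  T_f still needs (0, 7) but only (5, 5) is free — short on R2
  T_c still needs (3, 6) but only (5, 5) is free — short on R2
  T_b still needs (3, 6) but only (5, 5) is free — short on R2
Permanently blocked: T_h, T_a, T_f, T_c and T_b.


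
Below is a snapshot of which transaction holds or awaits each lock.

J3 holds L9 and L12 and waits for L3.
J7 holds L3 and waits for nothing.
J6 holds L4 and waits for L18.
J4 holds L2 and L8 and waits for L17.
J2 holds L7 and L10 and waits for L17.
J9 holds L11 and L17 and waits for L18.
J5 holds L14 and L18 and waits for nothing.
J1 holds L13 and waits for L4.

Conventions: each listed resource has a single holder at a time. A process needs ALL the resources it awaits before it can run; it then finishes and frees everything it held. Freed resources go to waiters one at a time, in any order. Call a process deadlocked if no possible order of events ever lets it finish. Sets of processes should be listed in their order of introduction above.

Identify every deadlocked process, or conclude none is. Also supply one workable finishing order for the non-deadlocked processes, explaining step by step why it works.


The deadlocked set is empty.
Key observation: there is no circular wait here — follow any chain and it reaches a process that is free to run now.
One completion order for the rest: J5, J9, J6, J7, J4, J1, J3, J2.
Step-by-step check:
  J5: no waits; runs immediately, freeing L14 and L18
  J9 waits on L18 — all released -> runs and releases L11 and L17
  J6 waits on L18 — all released -> runs and releases L4
  J7: no waits; runs immediately, freeing L3
  J4 waits on L17 — all released -> runs and releases L2 and L8
  J1 waits on L4 — all released -> runs and releases L13
  J3 waits on L3 — all released -> runs and releases L9 and L12
  J2 waits on L17 — all released -> runs and releases L7 and L10


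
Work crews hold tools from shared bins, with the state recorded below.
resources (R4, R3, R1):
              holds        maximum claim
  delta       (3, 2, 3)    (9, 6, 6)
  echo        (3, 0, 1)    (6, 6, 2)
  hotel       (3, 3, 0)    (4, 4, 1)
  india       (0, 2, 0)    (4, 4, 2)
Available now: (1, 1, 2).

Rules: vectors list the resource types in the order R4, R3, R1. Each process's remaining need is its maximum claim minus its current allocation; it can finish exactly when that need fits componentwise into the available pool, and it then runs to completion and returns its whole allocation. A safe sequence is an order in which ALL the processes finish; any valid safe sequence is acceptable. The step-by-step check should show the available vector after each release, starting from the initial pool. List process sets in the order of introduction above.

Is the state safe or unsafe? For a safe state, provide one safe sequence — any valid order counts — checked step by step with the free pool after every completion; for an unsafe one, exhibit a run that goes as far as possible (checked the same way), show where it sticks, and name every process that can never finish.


The state is SAFE; one workable sequence: hotel, india, echo, delta.
Key observation: the first exact fit in this order is hotel — it needs (1, 1, 1) with (1, 1, 2) free, meeting a requested resource to the last unit.
Check, step by step:
  pool = (1, 1, 2)
  hotel needs (1, 1, 1) <= (1, 1, 2) -> finishes; pool += (3, 3, 0) = (4, 4, 2)
  india needs (4, 2, 2) <= (4, 4, 2) -> finishes; pool += (0, 2, 0) = (4, 6, 2)
  echo needs (3, 6, 1) <= (4, 6, 2) -> finishes; pool += (3, 0, 1) = (7, 6, 3)
  delta needs (6, 4, 3) <= (7, 6, 3) -> finishes; pool += (3, 2, 3) = (10, 8, 6)


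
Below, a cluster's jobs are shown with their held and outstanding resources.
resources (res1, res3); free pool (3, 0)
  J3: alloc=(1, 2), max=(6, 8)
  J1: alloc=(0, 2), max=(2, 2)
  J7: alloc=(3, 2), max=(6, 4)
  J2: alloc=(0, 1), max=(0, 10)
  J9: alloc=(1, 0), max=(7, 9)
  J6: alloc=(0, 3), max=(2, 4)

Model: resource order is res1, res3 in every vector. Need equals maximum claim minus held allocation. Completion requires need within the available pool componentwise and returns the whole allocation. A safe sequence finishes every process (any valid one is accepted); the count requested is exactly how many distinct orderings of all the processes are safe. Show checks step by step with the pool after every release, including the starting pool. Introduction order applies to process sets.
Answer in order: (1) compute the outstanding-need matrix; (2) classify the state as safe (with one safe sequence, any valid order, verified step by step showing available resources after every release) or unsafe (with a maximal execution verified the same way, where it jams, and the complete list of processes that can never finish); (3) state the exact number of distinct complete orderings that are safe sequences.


(1) Outstanding need per process (order res1, res3):
  J3: (5, 6)
  J1: (2, 0)
  J7: (3, 2)
  J2: (0, 9)
  J9: (6, 9)
  J6: (2, 1)
(2) SAFE — a valid safe sequence is J1, J7, J6, J3, J2, J9.
Key observation: the order's first zero-slack moment is J7 ((3, 2) needed, (3, 2) free — a requested resource with nothing to spare).
Step-by-step check:
  pool = (3, 0)
  J1 needs (2, 0) <= (3, 0) -> finishes; pool += (0, 2) = (3, 2)
  J7 needs (3, 2) <= (3, 2) -> finishes; pool += (3, 2) = (6, 4)
  J6 needs (2, 1) <= (6, 4) -> finishes; pool += (0, 3) = (6, 7)
  J3 needs (5, 6) <= (6, 7) -> finishes; pool += (1, 2) = (7, 9)
  J2 needs (0, 9) <= (7, 9) -> finishes; pool += (0, 1) = (7, 10)
  J9 needs (6, 9) <= (7, 10) -> finishes; pool += (1, 0) = (8, 10)
(3) Exactly 4 of the possible complete orderings are safe sequences.


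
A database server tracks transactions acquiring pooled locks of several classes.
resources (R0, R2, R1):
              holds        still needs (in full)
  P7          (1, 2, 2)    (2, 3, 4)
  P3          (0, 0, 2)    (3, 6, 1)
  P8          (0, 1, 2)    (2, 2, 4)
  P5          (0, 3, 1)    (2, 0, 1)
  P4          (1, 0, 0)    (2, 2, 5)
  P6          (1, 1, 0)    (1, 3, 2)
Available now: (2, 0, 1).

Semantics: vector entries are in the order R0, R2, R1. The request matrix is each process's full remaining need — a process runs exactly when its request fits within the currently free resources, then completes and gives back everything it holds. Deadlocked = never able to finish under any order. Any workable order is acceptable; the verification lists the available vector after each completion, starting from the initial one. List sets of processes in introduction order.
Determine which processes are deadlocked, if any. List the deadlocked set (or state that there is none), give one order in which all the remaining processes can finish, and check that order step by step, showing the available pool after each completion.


The deadlocked set is P7, P3, P8 and P4.
Key observation: after P5, P6 the pool peaks at (3, 4, 2), and each blocked process is short somewhere: P7 on R1; P3 on R2; P8 on R1; P4 on R1.
The rest can finish in the order P5, P6. Step-by-step check:
  pool = (2, 0, 1)
  P5 needs (2, 0, 1) <= (2, 0, 1) -> finishes; pool += (0, 3, 1) = (2, 3, 2)
  P6 needs (1, 3, 2) <= (2, 3, 2) -> finishes; pool += (1, 1, 0) = (3, 4, 2)
The blocked processes can never fit:
  P7 cannot run: need (2, 3, 4) vs free (3, 4, 2) (insufficient R1)
  P3 cannot run: need (3, 6, 1) vs free (3, 4, 2) (insufficient R2)
  P8 cannot run: need (2, 2, 4) vs free (3, 4, 2) (insufficient R1)
  P4 cannot run: need (2, 2, 5) vs free (3, 4, 2) (insufficient R1)


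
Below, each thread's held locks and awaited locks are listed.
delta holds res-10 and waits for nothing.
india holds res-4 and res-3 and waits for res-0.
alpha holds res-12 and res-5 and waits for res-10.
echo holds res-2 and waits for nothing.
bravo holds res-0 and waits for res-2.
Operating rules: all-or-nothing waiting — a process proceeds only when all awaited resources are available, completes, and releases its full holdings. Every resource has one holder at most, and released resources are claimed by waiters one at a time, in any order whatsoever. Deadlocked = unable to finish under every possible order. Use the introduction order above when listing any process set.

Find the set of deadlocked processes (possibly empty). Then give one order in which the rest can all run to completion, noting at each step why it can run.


The deadlocked set is empty.
Key observation: no waiting chain loops back on itself — every chain ends at a process that waits on nothing, so everyone eventually runs.
One completion order for the rest: echo, bravo, delta, india, alpha.
Walking it through:
  echo waits on nothing -> runs at once and releases res-2
  bravo: everything it awaited (res-2) is free; runs, freeing res-0
  delta waits on nothing -> runs at once and releases res-10
  india: everything it awaited (res-0) is free; runs, freeing res-4 and res-3
  alpha: everything it awaited (res-10) is free; runs, freeing res-12 and res-5


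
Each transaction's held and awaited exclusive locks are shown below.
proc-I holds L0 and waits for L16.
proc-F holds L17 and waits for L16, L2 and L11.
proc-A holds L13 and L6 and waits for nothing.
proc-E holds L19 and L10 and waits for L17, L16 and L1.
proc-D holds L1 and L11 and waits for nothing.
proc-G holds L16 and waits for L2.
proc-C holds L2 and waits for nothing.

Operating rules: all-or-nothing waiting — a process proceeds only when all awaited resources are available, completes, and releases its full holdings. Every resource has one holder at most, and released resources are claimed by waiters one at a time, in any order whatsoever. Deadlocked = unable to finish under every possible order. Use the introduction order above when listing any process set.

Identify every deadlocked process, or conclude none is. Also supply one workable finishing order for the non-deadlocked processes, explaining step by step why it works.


The deadlocked set is empty.
Key observation: the waits form no ring: some process can always run, and its releases unblock the others one by one.
A valid finishing order for the others: proc-C, proc-G, proc-D, proc-F, proc-E, proc-A, proc-I.
Verifying each step:
  proc-C waits on nothing -> runs at once and releases L2
  proc-G: everything it awaited (L2) is free; runs, freeing L16
  proc-D waits on nothing -> runs at once and releases L1 and L11
  proc-F: everything it awaited (L16, L2 and L11) is free; runs, freeing L17
  proc-E: everything it awaited (L17, L16 and L1) is free; runs, freeing L19 and L10
  proc-A waits on nothing -> runs at once and releases L13 and L6
  proc-I: everything it awaited (L16) is free; runs, freeing L0


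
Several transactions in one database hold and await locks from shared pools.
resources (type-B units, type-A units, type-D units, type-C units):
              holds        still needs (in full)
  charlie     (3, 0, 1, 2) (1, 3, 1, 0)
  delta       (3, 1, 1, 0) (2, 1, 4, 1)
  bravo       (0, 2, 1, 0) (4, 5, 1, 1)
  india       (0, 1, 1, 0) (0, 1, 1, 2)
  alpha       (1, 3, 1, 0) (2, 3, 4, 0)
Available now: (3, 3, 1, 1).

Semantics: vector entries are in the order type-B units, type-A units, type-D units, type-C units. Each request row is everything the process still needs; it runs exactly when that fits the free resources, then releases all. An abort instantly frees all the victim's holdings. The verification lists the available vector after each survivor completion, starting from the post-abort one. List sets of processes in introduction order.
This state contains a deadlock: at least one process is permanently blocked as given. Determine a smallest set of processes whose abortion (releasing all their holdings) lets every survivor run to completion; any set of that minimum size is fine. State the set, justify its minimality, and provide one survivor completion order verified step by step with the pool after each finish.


Abort alpha.
Key observation: before aborting alpha, delta was permanently blocked — no order could ever run it; afterwards it completes at step 3.
Why nothing smaller works: aborting no one leaves the state deadlocked as given.
The survivors complete as charlie, india, delta, bravo. Verifying each step (starting from the post-abort pool):
  pool = (4, 6, 2, 1)
  run charlie (needs (1, 3, 1, 0), free (4, 6, 2, 1)); after release of (3, 0, 1, 2) the pool is (7, 6, 3, 3)
  run india (needs (0, 1, 1, 2), free (7, 6, 3, 3)); after release of (0, 1, 1, 0) the pool is (7, 7, 4, 3)
  run delta (needs (2, 1, 4, 1), free (7, 7, 4, 3)); after release of (3, 1, 1, 0) the pool is (10, 8, 5, 3)
  run bravo (needs (4, 5, 1, 1), free (10, 8, 5, 3)); after release of (0, 2, 1, 0) the pool is (10, 10, 6, 3)


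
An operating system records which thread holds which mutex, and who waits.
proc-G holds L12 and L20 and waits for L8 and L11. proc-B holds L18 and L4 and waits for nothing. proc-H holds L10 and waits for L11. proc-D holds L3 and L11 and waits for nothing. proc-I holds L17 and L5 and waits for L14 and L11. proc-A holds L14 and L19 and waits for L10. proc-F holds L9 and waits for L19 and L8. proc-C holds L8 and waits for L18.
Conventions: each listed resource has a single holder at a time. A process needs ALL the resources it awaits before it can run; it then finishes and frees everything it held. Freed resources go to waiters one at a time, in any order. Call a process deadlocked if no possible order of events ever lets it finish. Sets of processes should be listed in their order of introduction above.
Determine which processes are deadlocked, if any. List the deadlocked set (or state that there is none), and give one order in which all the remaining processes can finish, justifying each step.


No process is deadlocked.
Key observation: no waiting chain loops back on itself — every chain ends at a process that waits on nothing, so everyone eventually runs.
One completion order for the rest: proc-D, proc-H, proc-A, proc-B, proc-C, proc-F, proc-I, proc-G.
Walking it through:
  proc-D waits on nothing -> runs at once and releases L3 and L11
  proc-H waits on L11 — all released -> runs and releases L10
  proc-A waits on L10 — all released -> runs and releases L14 and L19
  proc-B waits on nothing -> runs at once and releases L18 and L4
  proc-C waits on L18 — all released -> runs and releases L8
  proc-F waits on L19 and L8 — all released -> runs and releases L9
  proc-I waits on L14 and L11 — all released -> runs and releases L17 and L5
  proc-G waits on L8 and L11 — all released -> runs and releases L12 and L20


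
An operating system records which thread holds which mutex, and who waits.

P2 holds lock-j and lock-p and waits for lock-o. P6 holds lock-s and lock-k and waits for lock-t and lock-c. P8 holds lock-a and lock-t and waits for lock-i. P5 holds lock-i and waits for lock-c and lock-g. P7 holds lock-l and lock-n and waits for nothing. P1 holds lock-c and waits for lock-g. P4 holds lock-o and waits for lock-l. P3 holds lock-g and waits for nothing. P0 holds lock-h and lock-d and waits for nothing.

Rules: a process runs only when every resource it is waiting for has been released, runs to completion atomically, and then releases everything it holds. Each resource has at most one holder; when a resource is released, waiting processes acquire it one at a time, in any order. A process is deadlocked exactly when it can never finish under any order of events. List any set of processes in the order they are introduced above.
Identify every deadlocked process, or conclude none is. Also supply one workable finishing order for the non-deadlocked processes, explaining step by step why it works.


Nothing here is deadlocked.
Key observation: no waiting chain loops back on itself — every chain ends at a process that waits on nothing, so everyone eventually runs.
The rest can finish in the order P7, P3, P4, P0, P1, P5, P8, P2, P6.
Step-by-step check:
  run P7 (it waits on nothing); releases lock-l and lock-n
  run P3 (it waits on nothing); releases lock-g
  run P4 (all its waits — lock-l — are resolved); releases lock-o
  run P0 (it waits on nothing); releases lock-h and lock-d
  run P1 (all its waits — lock-g — are resolved); releases lock-c
  run P5 (all its waits — lock-c and lock-g — are resolved); releases lock-i
  run P8 (all its waits — lock-i — are resolved); releases lock-a and lock-t
  run P2 (all its waits — lock-o — are resolved); releases lock-j and lock-p
  run P6 (all its waits — lock-t and lock-c — are resolved); releases lock-s and lock-k


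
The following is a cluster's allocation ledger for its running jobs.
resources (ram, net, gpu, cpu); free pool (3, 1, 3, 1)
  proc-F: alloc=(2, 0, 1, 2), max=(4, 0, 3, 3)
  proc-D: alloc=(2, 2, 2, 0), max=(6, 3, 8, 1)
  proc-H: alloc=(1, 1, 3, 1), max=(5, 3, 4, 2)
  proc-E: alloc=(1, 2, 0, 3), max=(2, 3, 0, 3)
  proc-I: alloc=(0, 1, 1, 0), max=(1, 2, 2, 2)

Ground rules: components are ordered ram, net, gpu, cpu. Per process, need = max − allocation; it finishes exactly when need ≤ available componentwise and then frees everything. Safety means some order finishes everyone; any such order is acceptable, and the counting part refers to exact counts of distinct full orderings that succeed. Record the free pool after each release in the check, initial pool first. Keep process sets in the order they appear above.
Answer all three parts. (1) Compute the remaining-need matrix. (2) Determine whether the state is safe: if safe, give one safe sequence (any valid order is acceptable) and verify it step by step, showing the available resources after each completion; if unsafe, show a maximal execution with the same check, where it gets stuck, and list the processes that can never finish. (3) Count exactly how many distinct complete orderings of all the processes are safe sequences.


(1) Outstanding need per process (order ram, net, gpu, cpu):
  proc-F: (2, 0, 2, 1)
  proc-D: (4, 1, 6, 1)
  proc-H: (4, 2, 1, 1)
  proc-E: (1, 1, 0, 0)
  proc-I: (1, 1, 1, 2)
(2) The state is SAFE; one workable sequence: proc-E, proc-H, proc-D, proc-F, proc-I.
Key observation: proc-E is the earliest step where a requested resource binds exactly: need (1, 1, 0, 0), pool (3, 1, 3, 1) at its turn.
Verifying each step:
  pool = (3, 1, 3, 1)
  proc-E: need (1, 1, 0, 0) fits (3, 1, 3, 1); releases (1, 2, 0, 3), pool now (4, 3, 3, 4)
  proc-H: need (4, 2, 1, 1) fits (4, 3, 3, 4); releases (1, 1, 3, 1), pool now (5, 4, 6, 5)
  proc-D: need (4, 1, 6, 1) fits (5, 4, 6, 5); releases (2, 2, 2, 0), pool now (7, 6, 8, 5)
  proc-F: need (2, 0, 2, 1) fits (7, 6, 8, 5); releases (2, 0, 1, 2), pool now (9, 6, 9, 7)
  proc-I: need (1, 1, 1, 2) fits (9, 6, 9, 7); releases (0, 1, 1, 0), pool now (9, 7, 10, 7)
(3) The exact count: 18 of the possible complete orderings are safe sequences.


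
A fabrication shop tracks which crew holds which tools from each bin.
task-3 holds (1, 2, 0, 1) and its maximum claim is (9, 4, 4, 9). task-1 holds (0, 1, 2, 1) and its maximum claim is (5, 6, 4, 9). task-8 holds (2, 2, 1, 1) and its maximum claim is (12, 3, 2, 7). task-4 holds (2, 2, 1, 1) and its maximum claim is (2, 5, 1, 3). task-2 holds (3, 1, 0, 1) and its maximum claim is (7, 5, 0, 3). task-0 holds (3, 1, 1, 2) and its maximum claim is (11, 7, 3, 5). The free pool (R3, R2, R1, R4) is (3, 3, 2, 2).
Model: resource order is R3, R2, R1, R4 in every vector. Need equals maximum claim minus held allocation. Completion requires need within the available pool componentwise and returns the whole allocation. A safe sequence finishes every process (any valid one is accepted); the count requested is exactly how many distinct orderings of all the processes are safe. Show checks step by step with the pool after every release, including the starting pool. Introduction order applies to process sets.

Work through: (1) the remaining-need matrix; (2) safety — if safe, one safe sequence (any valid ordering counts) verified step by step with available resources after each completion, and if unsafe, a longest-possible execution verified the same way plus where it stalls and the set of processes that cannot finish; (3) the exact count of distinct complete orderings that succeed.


(1) Remaining need (order R3, R2, R1, R4):
  task-3: (8, 2, 4, 8)
  task-1: (5, 5, 2, 8)
  task-8: (10, 1, 1, 6)
  task-4: (0, 3, 0, 2)
  task-2: (4, 4, 0, 2)
  task-0: (8, 6, 2, 3)
(2) UNSAFE.
Key observation: no order helps: past task-4, task-2, task-0, task-8, the free pool tops out at (13, 9, 5, 7), below what each blocked process needs in R4.
The run task-4, task-2, task-0, task-8 cannot be extended any further. Verifying each step:
  pool = (3, 3, 2, 2)
  run task-4 (needs (0, 3, 0, 2), free (3, 3, 2, 2)); after release of (2, 2, 1, 1) the pool is (5, 5, 3, 3)
  run task-2 (needs (4, 4, 0, 2), free (5, 5, 3, 3)); after release of (3, 1, 0, 1) the pool is (8, 6, 3, 4)
  run task-0 (needs (8, 6, 2, 3), free (8, 6, 3, 4)); after release of (3, 1, 1, 2) the pool is (11, 7, 4, 6)
  run task-8 (needs (10, 1, 1, 6), free (11, 7, 4, 6)); after release of (2, 2, 1, 1) the pool is (13, 9, 5, 7)
  task-3 still needs (8, 2, 4, 8) but only (13, 9, 5, 7) is free — short on R4
  task-1 still needs (5, 5, 2, 8) but only (13, 9, 5, 7) is free — short on R4
Never able to finish: task-3 and task-1.
(3) Exactly 0 of the possible complete orderings are safe sequences.


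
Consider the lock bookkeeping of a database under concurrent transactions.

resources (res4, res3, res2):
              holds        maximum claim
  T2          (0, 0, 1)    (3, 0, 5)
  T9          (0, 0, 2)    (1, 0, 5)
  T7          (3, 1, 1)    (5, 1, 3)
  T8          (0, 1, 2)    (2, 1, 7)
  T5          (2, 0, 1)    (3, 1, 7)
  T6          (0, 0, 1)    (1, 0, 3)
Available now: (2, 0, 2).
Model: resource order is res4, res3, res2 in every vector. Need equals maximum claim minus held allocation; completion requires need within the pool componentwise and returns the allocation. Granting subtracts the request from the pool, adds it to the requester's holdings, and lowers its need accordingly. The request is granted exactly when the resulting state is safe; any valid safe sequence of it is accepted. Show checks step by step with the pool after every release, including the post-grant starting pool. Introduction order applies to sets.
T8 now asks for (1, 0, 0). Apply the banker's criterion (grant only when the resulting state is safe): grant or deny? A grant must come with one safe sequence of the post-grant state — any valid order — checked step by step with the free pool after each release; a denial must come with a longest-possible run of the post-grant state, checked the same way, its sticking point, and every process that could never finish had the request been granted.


GRANT. The post-grant state is safe; one safe sequence: T6, T9, T8, T5, T2, T7.
Key observation: after the grant the pool drops to (1, 0, 2), which still lets T6 finish first and unwind the rest.
Verifying the post-grant state step by step:
  pool = (1, 0, 2)
  run T6 (needs (1, 0, 2), free (1, 0, 2)); after release of (0, 0, 1) the pool is (1, 0, 3)
  run T9 (needs (1, 0, 3), free (1, 0, 3)); after release of (0, 0, 2) the pool is (1, 0, 5)
  run T8 (needs (1, 0, 5), free (1, 0, 5)); after release of (1, 1, 2) the pool is (2, 1, 7)
  run T5 (needs (1, 1, 6), free (2, 1, 7)); after release of (2, 0, 1) the pool is (4, 1, 8)
  run T2 (needs (3, 0, 4), free (4, 1, 8)); after release of (0, 0, 1) the pool is (4, 1, 9)
  run T7 (needs (2, 0, 2), free (4, 1, 9)); after release of (3, 1, 1) the pool is (7, 2, 10)


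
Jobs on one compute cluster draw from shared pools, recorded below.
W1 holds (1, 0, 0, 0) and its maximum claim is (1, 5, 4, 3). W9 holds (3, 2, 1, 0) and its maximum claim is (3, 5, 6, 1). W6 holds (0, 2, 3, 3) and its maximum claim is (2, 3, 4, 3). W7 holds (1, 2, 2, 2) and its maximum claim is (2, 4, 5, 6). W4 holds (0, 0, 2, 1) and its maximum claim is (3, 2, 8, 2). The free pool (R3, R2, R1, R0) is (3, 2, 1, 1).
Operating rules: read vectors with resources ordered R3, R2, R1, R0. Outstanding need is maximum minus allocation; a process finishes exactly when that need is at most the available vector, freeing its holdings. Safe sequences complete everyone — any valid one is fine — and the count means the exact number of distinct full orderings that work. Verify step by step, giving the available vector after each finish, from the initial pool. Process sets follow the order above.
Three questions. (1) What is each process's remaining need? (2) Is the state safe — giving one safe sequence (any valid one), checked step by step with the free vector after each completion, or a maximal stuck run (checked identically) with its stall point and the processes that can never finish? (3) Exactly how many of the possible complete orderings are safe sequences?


(1) Need matrix, components ordered R3, R2, R1, R0:
  W1: (0, 5, 4, 3)
  W9: (0, 3, 5, 1)
  W6: (2, 1, 1, 0)
  W7: (1, 2, 3, 4)
  W4: (3, 2, 6, 1)
(2) SAFE. One safe sequence: W6, W7, W4, W9, W1.
Key observation: W6 is the earliest step where a requested resource binds exactly: need (2, 1, 1, 0), pool (3, 2, 1, 1) at its turn.
Check, step by step:
  pool = (3, 2, 1, 1)
  W6: need (2, 1, 1, 0) fits (3, 2, 1, 1); releases (0, 2, 3, 3), pool now (3, 4, 4, 4)
  W7: need (1, 2, 3, 4) fits (3, 4, 4, 4); releases (1, 2, 2, 2), pool now (4, 6, 6, 6)
  W4: need (3, 2, 6, 1) fits (4, 6, 6, 6); releases (0, 0, 2, 1), pool now (4, 6, 8, 7)
  W9: need (0, 3, 5, 1) fits (4, 6, 8, 7); releases (3, 2, 1, 0), pool now (7, 8, 9, 7)
  W1: need (0, 5, 4, 3) fits (7, 8, 9, 7); releases (1, 0, 0, 0), pool now (8, 8, 9, 7)
(3) Exactly 6 of the possible complete orderings are safe sequences.


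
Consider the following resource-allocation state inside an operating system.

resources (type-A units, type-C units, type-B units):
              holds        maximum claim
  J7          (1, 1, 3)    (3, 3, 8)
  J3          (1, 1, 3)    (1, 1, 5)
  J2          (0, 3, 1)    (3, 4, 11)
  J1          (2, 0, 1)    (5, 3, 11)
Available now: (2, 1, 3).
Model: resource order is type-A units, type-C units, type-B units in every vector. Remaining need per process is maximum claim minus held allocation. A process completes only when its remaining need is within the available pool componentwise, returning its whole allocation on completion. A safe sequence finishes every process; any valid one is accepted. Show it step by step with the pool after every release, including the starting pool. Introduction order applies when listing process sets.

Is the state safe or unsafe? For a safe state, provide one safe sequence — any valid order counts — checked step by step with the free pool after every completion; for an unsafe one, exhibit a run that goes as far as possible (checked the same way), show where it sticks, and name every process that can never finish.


The state is UNSAFE.
Key observation: type-B units is the bottleneck — with J3, J7 done the pool holds (4, 3, 9), short of every remaining need.
A maximal execution: J3, J7 — then nothing else fits. Step-by-step check:
  pool = (2, 1, 3)
  J3: need (0, 0, 2) fits (2, 1, 3); releases (1, 1, 3), pool now (3, 2, 6)
  J7: need (2, 2, 5) fits (3, 2, 6); releases (1, 1, 3), pool now (4, 3, 9)
  J2 still needs (3, 1, 10) but only (4, 3, 9) is free — short on type-B units
  J1 still needs (3, 3, 10) but only (4, 3, 9) is free — short on type-B units
Permanently blocked: J2 and J1.


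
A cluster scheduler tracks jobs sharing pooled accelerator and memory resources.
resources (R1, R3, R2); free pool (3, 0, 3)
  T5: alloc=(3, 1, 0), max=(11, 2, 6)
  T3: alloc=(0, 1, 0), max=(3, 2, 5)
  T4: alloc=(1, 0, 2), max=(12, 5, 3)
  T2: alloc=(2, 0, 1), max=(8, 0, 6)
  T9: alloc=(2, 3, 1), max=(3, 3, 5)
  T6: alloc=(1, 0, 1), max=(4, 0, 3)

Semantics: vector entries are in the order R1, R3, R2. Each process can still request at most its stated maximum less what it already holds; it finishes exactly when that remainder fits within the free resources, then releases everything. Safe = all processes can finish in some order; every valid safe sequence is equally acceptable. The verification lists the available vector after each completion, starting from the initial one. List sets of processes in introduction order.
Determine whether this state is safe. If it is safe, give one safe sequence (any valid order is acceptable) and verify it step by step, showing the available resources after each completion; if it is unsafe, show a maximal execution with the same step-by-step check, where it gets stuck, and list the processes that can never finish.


SAFE — a valid safe sequence is T6, T9, T2, T3, T5, T4.
Key observation: at T6 the run first touches a limit — (3, 0, 2) against (3, 0, 3), exact on a resource it actually requests.
Step-by-step check:
  pool = (3, 0, 3)
  T6 needs (3, 0, 2) <= (3, 0, 3) -> finishes; pool += (1, 0, 1) = (4, 0, 4)
  T9 needs (1, 0, 4) <= (4, 0, 4) -> finishes; pool += (2, 3, 1) = (6, 3, 5)
  T2 needs (6, 0, 5) <= (6, 3, 5) -> finishes; pool += (2, 0, 1) = (8, 3, 6)
  T3 needs (3, 1, 5) <= (8, 3, 6) -> finishes; pool += (0, 1, 0) = (8, 4, 6)
  T5 needs (8, 1, 6) <= (8, 4, 6) -> finishes; pool += (3, 1, 0) = (11, 5, 6)
  T4 needs (11, 5, 1) <= (11, 5, 6) -> finishes; pool += (1, 0, 2) = (12, 5, 8)
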